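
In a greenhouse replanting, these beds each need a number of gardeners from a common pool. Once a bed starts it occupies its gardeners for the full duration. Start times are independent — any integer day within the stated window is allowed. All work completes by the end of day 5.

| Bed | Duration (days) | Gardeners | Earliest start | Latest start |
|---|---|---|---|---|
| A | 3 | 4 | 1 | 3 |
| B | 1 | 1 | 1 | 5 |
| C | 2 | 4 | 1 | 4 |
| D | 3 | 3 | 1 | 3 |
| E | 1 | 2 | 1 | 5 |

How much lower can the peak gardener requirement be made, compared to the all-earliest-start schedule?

7

Early-start peak: d1:14  d2:11  d3:7  d4:0  d5:0 ⇒ 14.
Leveled (A@1, B@1, C@4, D@2, E@1): d1:7  d2:7  d3:7  d4:7  d5:4 ⇒ 7.
Reduction 14 − 7 = 7.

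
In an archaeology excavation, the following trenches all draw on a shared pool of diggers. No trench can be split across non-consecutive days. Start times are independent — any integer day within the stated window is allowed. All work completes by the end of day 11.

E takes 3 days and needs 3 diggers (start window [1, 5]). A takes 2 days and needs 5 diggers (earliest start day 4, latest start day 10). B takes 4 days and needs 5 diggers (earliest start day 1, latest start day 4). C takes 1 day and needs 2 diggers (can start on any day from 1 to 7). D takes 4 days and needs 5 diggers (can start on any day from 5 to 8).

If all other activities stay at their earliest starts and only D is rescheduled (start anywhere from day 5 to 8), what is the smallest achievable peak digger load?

10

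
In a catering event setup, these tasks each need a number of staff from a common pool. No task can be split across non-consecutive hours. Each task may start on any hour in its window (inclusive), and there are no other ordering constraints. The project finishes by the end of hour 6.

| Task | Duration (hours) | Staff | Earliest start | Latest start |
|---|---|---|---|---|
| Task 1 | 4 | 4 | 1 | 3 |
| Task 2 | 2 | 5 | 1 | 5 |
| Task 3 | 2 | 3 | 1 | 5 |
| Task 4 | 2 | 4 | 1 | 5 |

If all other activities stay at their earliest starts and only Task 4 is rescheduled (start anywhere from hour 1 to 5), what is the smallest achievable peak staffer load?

12

Task 4@1: h1:16  h2:16  h3:4  h4:4  h5:0  h6:0 → peak 16
Task 4@2: h1:12  h2:16  h3:8  h4:4  h5:0  h6:0 → peak 16
Task 4@3: h1:12  h2:12  h3:8  h4:8  h5:0  h6:0 → peak 12
Task 4@4: h1:12  h2:12  h3:4  h4:8  h5:4  h6:0 → peak 12
Task 4@5: h1:12  h2:12  h3:4  h4:4  h5:4  h6:4 → peak 12
Best is Task 4@3, peak 12.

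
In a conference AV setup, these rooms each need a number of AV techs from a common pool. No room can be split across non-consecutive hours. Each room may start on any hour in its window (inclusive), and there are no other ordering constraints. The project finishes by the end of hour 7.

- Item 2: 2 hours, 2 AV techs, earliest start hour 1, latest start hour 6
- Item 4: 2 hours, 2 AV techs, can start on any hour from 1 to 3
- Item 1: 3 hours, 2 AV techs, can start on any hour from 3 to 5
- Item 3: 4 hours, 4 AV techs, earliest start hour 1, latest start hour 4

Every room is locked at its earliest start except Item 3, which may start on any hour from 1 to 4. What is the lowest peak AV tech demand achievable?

6

Item 3@1: h1:8  h2:8  h3:6  h4:6  h5:2  h6:0  h7:0 → peak 8
Item 3@2: h1:4  h2:8  h3:6  h4:6  h5:6  h6:0  h7:0 → peak 8
Item 3@3: h1:4  h2:4  h3:6  h4:6  h5:6  h6:4  h7:0 → peak 6
Item 3@4: h1:4  h2:4  h3:2  h4:6  h5:6  h6:4  h7:4 → peak 6
Best is Item 3@3, peak 6.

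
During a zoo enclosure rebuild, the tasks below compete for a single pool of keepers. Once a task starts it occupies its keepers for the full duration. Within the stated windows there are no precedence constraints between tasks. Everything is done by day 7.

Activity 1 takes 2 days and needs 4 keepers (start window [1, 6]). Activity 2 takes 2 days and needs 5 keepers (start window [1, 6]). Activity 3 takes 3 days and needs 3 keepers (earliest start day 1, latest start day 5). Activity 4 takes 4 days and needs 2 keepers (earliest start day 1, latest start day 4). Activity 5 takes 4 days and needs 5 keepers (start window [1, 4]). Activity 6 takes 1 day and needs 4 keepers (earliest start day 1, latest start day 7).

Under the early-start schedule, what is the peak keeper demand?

23

Early-start schedule: Activity 1@1, Activity 2@1, Activity 3@1, Activity 4@1, Activity 5@1, Activity 6@1.
Load per day: day 1: 23, day 2: 19, day 3: 10, day 4: 7, day 5: 0, day 6: 0, day 7: 0.
Peak is 23.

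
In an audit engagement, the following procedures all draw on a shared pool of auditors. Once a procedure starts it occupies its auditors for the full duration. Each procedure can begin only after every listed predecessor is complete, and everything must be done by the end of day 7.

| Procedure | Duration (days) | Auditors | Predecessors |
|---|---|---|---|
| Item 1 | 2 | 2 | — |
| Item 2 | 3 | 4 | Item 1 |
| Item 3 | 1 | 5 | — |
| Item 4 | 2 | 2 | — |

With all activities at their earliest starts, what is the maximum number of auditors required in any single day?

9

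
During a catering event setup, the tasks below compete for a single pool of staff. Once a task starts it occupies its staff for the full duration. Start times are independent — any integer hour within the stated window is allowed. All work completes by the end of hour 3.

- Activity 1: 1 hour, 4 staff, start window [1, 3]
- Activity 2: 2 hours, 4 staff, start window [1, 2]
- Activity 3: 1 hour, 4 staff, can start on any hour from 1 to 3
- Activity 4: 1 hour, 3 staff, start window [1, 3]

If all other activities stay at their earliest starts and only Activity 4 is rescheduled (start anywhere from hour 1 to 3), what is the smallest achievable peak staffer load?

Activity 4@1: h1:15  h2:4  h3:0 → peak 15
Activity 4@2: h1:12  h2:7  h3:0 → peak 12
Activity 4@3: h1:12  h2:4  h3:3 → peak 12
Best is Activity 4@2, peak 12.

12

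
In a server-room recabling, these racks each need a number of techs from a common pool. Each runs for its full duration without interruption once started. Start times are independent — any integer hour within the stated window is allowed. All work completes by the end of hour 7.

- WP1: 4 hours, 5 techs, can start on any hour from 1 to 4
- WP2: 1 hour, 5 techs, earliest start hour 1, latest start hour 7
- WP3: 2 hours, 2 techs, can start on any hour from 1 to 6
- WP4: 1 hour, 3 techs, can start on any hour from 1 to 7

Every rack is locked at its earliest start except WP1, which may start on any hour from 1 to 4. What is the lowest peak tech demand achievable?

10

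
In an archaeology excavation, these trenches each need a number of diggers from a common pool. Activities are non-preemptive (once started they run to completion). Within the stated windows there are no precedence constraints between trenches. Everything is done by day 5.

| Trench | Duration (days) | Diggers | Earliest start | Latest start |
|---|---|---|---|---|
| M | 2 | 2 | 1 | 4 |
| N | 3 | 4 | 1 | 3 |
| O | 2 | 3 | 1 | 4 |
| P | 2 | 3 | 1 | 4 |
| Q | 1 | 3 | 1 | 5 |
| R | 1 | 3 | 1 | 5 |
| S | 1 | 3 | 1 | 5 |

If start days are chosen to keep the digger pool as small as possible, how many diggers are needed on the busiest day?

Early-start (M@1, N@1, O@1, P@1, Q@1, R@1, S@1) gives peak 21: d1:21  d2:12  d3:4  d4:0  d5:0.
Shift N→3, Q→3, R→4, S→5.
Schedule M@1, N@3, O@1, P@1, Q@3, R@4, S@5: d1:8  d2:8  d3:7  d4:7  d5:7 — peak 8.
Total digger-days = 37 over 5 days ⇒ peak ≥ ⌈37/5⌉ = 8, so 8 is optimal.

8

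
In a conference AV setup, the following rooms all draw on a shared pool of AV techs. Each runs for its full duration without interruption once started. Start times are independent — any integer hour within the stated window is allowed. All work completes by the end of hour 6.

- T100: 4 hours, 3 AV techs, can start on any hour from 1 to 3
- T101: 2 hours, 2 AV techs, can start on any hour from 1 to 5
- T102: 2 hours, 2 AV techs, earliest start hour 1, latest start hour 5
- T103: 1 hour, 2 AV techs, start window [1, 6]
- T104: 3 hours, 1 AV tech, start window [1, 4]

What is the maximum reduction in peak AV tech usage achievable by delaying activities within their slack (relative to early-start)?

5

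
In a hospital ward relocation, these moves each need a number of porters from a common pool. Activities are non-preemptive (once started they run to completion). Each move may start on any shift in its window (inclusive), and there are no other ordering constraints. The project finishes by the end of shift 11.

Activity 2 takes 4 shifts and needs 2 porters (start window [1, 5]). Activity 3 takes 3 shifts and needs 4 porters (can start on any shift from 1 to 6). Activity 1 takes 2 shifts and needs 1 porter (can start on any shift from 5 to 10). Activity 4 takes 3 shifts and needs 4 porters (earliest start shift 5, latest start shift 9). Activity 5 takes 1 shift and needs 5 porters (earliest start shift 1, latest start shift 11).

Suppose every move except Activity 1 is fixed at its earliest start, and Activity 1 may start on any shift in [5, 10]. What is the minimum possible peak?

11

Activity 1@5: s1:11  s2:6  s3:6  s4:2  s5:5  s6:5  s7:4  s8:0  s9:0  s10:0  s11:0 → peak 11
Activity 1@6: s1:11  s2:6  s3:6  s4:2  s5:4  s6:5  s7:5  s8:0  s9:0  s10:0  s11:0 → peak 11
Activity 1@7: s1:11  s2:6  s3:6  s4:2  s5:4  s6:4  s7:5  s8:1  s9:0  s10:0  s11:0 → peak 11
Activity 1@8: s1:11  s2:6  s3:6  s4:2  s5:4  s6:4  s7:4  s8:1  s9:1  s10:0  s11:0 → peak 11
Activity 1@9: s1:11  s2:6  s3:6  s4:2  s5:4  s6:4  s7:4  s8:0  s9:1  s10:1  s11:0 → peak 11
Activity 1@10: s1:11  s2:6  s3:6  s4:2  s5:4  s6:4  s7:4  s8:0  s9:0  s10:1  s11:1 → peak 11
Best is Activity 1@5, peak 11.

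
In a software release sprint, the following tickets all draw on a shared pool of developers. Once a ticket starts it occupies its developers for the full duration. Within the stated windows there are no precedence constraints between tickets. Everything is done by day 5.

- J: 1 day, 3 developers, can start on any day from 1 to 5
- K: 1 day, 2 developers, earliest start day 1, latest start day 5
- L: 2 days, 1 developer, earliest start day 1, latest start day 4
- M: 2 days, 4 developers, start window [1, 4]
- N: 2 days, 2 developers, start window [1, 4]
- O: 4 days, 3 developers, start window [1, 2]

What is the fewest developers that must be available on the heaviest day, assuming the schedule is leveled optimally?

7

Early-start (J@1, K@1, L@1, M@1, N@1, O@1) gives peak 15: d1:15  d2:10  d3:3  d4:3  d5:0.
Shift M→4, N→2, O→2.
Schedule J@1, K@1, L@1, M@4, N@2, O@2: d1:6  d2:6  d3:5  d4:7  d5:7 — peak 7.
Total developer-days = 31 over 5 days ⇒ peak ≥ ⌈31/5⌉ = 7, so 7 is optimal.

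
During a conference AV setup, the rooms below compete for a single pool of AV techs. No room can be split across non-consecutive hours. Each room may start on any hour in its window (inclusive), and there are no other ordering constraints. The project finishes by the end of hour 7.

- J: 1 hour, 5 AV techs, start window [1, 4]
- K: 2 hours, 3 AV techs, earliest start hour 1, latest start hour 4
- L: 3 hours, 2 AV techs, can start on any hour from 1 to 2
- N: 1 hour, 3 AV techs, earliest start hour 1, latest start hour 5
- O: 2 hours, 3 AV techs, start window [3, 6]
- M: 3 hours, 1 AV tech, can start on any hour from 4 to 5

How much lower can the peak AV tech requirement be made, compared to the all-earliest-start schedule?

8

Early-start peak: h1:13  h2:5  h3:5  h4:4  h5:1  h6:1  h7:0 ⇒ 13.
Leveled (J@1, K@2, L@2, N@4, O@5, M@5): h1:5  h2:5  h3:5  h4:5  h5:4  h6:4  h7:1 ⇒ 5.
Reduction 13 − 5 = 8.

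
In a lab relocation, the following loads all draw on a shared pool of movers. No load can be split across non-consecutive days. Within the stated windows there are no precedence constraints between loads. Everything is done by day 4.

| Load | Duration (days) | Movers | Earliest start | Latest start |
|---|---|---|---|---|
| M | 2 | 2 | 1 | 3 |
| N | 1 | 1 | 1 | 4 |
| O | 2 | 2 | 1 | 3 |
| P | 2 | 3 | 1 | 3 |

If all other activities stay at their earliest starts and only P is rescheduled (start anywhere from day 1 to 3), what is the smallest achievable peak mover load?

5

P@1: d1:8  d2:7  d3:0  d4:0 → peak 8
P@2: d1:5  d2:7  d3:3  d4:0 → peak 7
P@3: d1:5  d2:4  d3:3  d4:3 → peak 5
Best is P@3, peak 5.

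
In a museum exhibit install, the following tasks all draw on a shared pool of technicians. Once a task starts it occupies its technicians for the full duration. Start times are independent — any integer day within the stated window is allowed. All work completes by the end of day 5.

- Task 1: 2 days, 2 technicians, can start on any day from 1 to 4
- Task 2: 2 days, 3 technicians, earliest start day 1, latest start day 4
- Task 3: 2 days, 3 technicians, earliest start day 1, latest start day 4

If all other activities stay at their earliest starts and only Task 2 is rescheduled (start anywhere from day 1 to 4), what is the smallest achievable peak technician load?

5

Task 2@1: d1:8  d2:8  d3:0  d4:0  d5:0 → peak 8
Task 2@2: d1:5  d2:8  d3:3  d4:0  d5:0 → peak 8
Task 2@3: d1:5  d2:5  d3:3  d4:3  d5:0 → peak 5
Task 2@4: d1:5  d2:5  d3:0  d4:3  d5:3 → peak 5
Best is Task 2@3, peak 5.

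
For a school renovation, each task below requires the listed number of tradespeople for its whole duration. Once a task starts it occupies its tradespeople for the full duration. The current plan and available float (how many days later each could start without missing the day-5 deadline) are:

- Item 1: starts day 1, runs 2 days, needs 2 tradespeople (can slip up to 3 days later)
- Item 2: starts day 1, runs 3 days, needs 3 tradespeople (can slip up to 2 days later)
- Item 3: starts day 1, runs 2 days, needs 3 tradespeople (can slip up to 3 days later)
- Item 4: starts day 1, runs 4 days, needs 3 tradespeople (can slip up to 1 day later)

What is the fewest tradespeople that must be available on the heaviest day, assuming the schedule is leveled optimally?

8

Early-start (Item 1@1, Item 2@1, Item 3@1, Item 4@1) gives peak 11: d1:11  d2:11  d3:6  d4:3  d5:0.
Shift Item 3→4.
Schedule Item 1@1, Item 2@1, Item 3@4, Item 4@1: d1:8  d2:8  d3:6  d4:6  d5:3 — peak 8.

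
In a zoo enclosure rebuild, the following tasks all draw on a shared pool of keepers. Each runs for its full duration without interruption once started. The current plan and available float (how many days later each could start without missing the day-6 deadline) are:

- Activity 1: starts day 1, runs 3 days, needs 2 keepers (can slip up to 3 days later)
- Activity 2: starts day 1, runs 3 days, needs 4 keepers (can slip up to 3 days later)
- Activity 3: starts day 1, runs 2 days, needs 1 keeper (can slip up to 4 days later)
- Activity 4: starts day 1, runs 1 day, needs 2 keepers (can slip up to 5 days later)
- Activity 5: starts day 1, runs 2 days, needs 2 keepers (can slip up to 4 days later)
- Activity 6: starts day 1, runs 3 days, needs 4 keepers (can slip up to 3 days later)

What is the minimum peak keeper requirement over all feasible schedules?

7

Early-start (Activity 1@1, Activity 2@1, Activity 3@1, Activity 4@1, Activity 5@1, Activity 6@1) gives peak 15: d1:15  d2:13  d3:10  d4:0  d5:0  d6:0.
Shift Activity 4→4, Activity 5→5, Activity 6→4.
Schedule Activity 1@1, Activity 2@1, Activity 3@1, Activity 4@4, Activity 5@5, Activity 6@4: d1:7  d2:7  d3:6  d4:6  d5:6  d6:6 — peak 7.
Total keeper-days = 38 over 6 days ⇒ peak ≥ ⌈38/6⌉ = 7, so 7 is optimal.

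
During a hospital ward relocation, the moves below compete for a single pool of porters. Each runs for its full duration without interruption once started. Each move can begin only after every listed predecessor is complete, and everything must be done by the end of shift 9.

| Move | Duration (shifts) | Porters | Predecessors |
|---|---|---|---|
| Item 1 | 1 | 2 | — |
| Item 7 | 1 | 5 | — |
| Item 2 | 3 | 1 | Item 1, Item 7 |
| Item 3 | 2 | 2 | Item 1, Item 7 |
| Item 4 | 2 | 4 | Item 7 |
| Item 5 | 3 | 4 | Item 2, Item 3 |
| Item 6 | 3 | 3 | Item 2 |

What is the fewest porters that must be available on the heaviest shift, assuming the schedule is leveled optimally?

Schedule Item 1@1, Item 7@1, Item 2@2, Item 3@2, Item 4@2, Item 5@5, Item 6@5: s1:7  s2:7  s3:7  s4:1  s5:7  s6:7  s7:7  s8:0  s9:0 — peak 7.

7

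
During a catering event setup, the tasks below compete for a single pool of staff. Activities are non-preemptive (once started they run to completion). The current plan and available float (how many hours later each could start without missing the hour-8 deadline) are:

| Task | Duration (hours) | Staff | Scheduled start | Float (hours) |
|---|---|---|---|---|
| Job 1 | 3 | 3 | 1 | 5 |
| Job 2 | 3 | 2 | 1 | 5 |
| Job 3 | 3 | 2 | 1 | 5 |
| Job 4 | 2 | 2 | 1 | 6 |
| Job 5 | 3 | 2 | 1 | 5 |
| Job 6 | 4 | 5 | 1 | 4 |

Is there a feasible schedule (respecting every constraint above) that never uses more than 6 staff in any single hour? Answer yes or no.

Total staffer-hours = 51; over 8 hours the average is 51/8 > 6, so some hour must exceed 6.

no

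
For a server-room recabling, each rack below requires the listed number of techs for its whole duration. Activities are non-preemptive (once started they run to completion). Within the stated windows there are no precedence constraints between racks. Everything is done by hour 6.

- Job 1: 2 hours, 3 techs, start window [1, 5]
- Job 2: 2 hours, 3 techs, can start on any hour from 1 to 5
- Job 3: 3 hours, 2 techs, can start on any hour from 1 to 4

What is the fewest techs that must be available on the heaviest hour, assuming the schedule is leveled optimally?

Early-start (Job 1@1, Job 2@1, Job 3@1) gives peak 8: h1:8  h2:8  h3:2  h4:0  h5:0  h6:0.
Shift Job 2→3.
Schedule Job 1@1, Job 2@3, Job 3@1: h1:5  h2:5  h3:5  h4:3  h5:0  h6:0 — peak 5.

5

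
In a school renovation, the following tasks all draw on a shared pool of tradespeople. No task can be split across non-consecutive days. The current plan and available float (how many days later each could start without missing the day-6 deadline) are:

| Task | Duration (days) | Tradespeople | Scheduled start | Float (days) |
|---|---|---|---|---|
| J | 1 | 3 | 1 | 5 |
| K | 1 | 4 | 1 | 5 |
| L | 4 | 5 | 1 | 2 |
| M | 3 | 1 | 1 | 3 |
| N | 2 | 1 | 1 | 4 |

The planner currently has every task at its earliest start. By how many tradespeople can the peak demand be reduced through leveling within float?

Early-start peak: d1:14  d2:7  d3:6  d4:5  d5:0  d6:0 ⇒ 14.
Leveled (J@1, K@2, L@3, M@1, N@1): d1:5  d2:6  d3:6  d4:5  d5:5  d6:5 ⇒ 6.
Reduction 14 − 6 = 8.

8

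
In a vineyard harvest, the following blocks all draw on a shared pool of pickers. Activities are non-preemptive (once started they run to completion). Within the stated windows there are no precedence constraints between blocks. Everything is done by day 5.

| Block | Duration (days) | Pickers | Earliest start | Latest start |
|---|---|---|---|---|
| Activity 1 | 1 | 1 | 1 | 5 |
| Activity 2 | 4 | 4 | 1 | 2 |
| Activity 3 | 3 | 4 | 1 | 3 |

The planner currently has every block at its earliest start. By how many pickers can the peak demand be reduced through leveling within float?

Early-start peak: d1:9  d2:8  d3:8  d4:4  d5:0 ⇒ 9.
Leveled (Activity 1@1, Activity 2@1, Activity 3@2): d1:5  d2:8  d3:8  d4:8  d5:0 ⇒ 8.
Reduction 9 − 8 = 1.

1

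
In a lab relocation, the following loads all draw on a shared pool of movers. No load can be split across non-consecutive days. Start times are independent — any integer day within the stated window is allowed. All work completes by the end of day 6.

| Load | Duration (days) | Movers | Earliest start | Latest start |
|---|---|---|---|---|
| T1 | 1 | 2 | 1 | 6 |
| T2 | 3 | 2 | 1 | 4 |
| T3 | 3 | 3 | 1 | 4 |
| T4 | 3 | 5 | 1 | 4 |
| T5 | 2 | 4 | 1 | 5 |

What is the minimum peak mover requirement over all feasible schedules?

Early-start (T1@1, T2@1, T3@1, T4@1, T5@1) gives peak 16: d1:16  d2:14  d3:10  d4:0  d5:0  d6:0.
Shift T2→2, T3→4, T5→5.
Schedule T1@1, T2@2, T3@4, T4@1, T5@5: d1:7  d2:7  d3:7  d4:5  d5:7  d6:7 — peak 7.
Total mover-days = 40 over 6 days ⇒ peak ≥ ⌈40/6⌉ = 7, so 7 is optimal.

7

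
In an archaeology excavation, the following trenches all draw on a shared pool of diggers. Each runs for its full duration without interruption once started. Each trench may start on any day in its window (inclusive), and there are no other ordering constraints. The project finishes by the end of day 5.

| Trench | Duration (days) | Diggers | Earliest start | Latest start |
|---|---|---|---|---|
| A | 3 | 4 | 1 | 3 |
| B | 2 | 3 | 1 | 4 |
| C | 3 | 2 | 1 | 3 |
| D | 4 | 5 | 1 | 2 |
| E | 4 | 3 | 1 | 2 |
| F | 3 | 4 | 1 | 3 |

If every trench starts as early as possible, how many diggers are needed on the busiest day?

Early-start schedule: A@1, B@1, C@1, D@1, E@1, F@1.
Load per day: day 1: 21, day 2: 21, day 3: 18, day 4: 8, day 5: 0.
Peak is 21.

21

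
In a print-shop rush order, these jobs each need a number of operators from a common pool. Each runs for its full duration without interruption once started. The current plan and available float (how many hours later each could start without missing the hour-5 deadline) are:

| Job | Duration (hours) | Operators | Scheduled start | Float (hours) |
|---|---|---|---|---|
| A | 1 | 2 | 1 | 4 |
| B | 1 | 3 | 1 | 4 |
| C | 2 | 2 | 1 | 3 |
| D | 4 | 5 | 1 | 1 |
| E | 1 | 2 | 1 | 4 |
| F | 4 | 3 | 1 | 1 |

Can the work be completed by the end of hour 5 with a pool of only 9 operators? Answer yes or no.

no

The minimum achievable peak is 10; 9 < 10, so no feasible schedule stays within the cap.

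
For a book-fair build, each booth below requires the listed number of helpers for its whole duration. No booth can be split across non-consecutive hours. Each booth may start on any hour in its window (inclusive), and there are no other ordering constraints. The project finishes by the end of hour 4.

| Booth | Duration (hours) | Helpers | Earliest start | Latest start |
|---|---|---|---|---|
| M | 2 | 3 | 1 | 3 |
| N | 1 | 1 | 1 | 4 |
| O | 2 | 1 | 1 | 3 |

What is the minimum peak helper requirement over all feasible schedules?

Early-start (M@1, N@1, O@1) gives peak 5: h1:5  h2:4  h3:0  h4:0.
Shift N→3, O→3.
Schedule M@1, N@3, O@3: h1:3  h2:3  h3:2  h4:1 — peak 3.
Total helper-hours = 9 over 4 hours ⇒ peak ≥ ⌈9/4⌉ = 3, so 3 is optimal.

3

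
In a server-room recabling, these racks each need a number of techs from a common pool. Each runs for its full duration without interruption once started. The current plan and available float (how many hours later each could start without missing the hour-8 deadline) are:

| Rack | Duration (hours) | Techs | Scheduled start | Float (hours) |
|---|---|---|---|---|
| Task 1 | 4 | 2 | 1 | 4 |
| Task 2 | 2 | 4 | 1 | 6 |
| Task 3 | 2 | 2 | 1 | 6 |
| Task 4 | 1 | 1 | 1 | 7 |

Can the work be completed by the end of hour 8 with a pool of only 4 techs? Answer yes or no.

yes

Schedule Task 1@1, Task 2@5, Task 3@1, Task 4@3: h1:4  h2:4  h3:3  h4:2  h5:4  h6:4  h7:0  h8:0 — peak 4 ≤ 4.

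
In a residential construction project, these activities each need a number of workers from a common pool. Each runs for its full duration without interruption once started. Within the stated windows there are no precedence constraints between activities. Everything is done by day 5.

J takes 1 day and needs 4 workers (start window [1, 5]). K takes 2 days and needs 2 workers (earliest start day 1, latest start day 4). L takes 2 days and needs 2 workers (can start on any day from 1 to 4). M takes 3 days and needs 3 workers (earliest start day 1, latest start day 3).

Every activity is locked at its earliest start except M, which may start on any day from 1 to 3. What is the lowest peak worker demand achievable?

M@1: d1:11  d2:7  d3:3  d4:0  d5:0 → peak 11
M@2: d1:8  d2:7  d3:3  d4:3  d5:0 → peak 8
M@3: d1:8  d2:4  d3:3  d4:3  d5:3 → peak 8
Best is M@2, peak 8.

8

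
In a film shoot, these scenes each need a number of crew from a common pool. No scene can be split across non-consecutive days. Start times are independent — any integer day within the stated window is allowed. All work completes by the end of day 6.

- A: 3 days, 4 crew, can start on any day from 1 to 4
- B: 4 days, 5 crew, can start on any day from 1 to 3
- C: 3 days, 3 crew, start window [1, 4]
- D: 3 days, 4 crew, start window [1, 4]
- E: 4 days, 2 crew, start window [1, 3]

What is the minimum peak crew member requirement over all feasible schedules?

Early-start (A@1, B@1, C@1, D@1, E@1) gives peak 18: d1:18  d2:18  d3:18  d4:7  d5:0  d6:0.
Shift D→4.
Schedule A@1, B@1, C@1, D@4, E@1: d1:14  d2:14  d3:14  d4:11  d5:4  d6:4 — peak 14.

14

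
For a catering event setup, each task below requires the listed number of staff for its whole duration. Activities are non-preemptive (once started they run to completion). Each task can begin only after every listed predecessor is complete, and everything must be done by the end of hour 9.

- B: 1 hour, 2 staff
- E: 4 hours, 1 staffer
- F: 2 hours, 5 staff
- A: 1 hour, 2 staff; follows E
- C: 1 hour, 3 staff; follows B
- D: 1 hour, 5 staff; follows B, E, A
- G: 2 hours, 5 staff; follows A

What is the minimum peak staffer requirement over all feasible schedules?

Early-start (B@1, E@1, F@1, A@5, C@2, D@6, G@6) gives peak 10: h1:8  h2:9  h3:1  h4:1  h5:2  h6:10  h7:5  h8:0  h9:0.
Shift F→2, C→4, G→7.
Schedule B@1, E@1, F@2, A@5, C@4, D@6, G@7: h1:3  h2:6  h3:6  h4:4  h5:2  h6:5  h7:5  h8:5  h9:0 — peak 6.

6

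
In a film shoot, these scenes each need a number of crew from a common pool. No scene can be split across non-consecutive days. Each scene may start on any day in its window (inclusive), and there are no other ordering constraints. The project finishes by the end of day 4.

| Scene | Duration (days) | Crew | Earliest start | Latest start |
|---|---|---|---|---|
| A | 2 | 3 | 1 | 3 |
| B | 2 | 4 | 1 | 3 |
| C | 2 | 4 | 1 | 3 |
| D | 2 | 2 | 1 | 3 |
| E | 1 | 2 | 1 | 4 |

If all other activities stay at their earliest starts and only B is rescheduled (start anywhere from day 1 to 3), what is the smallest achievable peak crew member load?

11

B@1: d1:15  d2:13  d3:0  d4:0 → peak 15
B@2: d1:11  d2:13  d3:4  d4:0 → peak 13
B@3: d1:11  d2:9  d3:4  d4:4 → peak 11
Best is B@3, peak 11.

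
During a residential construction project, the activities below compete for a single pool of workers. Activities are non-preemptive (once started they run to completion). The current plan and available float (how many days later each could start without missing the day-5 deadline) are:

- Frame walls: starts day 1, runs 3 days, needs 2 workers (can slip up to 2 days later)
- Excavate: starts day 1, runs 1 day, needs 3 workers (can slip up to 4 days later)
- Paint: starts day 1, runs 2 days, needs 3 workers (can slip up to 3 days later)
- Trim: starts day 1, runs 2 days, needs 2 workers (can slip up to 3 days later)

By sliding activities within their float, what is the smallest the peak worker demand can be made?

5

Early-start (Frame walls@1, Excavate@1, Paint@1, Trim@1) gives peak 10: d1:10  d2:7  d3:2  d4:0  d5:0.
Shift Paint→2, Trim→4.
Schedule Frame walls@1, Excavate@1, Paint@2, Trim@4: d1:5  d2:5  d3:5  d4:2  d5:2 — peak 5.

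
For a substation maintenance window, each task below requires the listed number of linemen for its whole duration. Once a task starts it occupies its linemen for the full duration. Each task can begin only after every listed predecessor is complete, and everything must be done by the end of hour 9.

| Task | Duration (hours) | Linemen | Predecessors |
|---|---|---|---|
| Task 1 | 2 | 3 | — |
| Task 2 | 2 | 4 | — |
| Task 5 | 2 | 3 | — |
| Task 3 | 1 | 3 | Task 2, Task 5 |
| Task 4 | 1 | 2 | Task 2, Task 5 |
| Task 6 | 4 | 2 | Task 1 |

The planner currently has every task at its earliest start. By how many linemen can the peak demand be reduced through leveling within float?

5

Early-start peak: h1:10  h2:10  h3:7  h4:2  h5:2  h6:2  h7:0  h8:0  h9:0 ⇒ 10.
Leveled (Task 1@1, Task 2@3, Task 5@5, Task 3@7, Task 4@8, Task 6@5): h1:3  h2:3  h3:4  h4:4  h5:5  h6:5  h7:5  h8:4  h9:0 ⇒ 5.
Reduction 10 − 5 = 5.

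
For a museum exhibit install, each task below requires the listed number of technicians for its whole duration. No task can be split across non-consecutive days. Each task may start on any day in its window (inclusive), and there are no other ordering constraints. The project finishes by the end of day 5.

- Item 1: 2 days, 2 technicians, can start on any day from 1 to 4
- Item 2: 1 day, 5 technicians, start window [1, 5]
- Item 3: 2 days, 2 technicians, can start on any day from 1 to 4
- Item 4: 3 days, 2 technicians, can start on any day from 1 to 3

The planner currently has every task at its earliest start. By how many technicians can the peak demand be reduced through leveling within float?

6

Early-start peak: d1:11  d2:6  d3:2  d4:0  d5:0 ⇒ 11.
Leveled (Item 1@1, Item 2@5, Item 3@3, Item 4@1): d1:4  d2:4  d3:4  d4:2  d5:5 ⇒ 5.
Reduction 11 − 5 = 6.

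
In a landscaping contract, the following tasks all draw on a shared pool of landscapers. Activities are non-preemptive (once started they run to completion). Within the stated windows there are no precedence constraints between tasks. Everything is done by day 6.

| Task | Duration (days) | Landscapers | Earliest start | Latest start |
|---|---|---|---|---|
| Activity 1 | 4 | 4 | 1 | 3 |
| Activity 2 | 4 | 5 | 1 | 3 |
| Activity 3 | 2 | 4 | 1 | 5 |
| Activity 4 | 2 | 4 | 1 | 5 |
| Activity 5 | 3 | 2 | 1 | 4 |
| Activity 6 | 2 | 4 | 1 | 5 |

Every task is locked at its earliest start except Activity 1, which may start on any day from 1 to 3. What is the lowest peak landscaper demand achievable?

Activity 1@1: d1:23  d2:23  d3:11  d4:9  d5:0  d6:0 → peak 23
Activity 1@2: d1:19  d2:23  d3:11  d4:9  d5:4  d6:0 → peak 23
Activity 1@3: d1:19  d2:19  d3:11  d4:9  d5:4  d6:4 → peak 19
Best is Activity 1@3, peak 19.

19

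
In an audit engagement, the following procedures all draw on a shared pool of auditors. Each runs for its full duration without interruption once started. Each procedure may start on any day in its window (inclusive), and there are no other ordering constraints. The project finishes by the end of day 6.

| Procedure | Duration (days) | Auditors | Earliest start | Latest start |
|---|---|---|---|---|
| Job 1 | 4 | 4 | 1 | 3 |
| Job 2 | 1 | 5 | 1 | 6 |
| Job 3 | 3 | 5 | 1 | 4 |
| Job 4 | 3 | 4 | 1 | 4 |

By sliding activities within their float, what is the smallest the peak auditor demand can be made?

Early-start (Job 1@1, Job 2@1, Job 3@1, Job 4@1) gives peak 18: d1:18  d2:13  d3:13  d4:4  d5:0  d6:0.
Shift Job 2→5, Job 4→4.
Schedule Job 1@1, Job 2@5, Job 3@1, Job 4@4: d1:9  d2:9  d3:9  d4:8  d5:9  d6:4 — peak 9.

9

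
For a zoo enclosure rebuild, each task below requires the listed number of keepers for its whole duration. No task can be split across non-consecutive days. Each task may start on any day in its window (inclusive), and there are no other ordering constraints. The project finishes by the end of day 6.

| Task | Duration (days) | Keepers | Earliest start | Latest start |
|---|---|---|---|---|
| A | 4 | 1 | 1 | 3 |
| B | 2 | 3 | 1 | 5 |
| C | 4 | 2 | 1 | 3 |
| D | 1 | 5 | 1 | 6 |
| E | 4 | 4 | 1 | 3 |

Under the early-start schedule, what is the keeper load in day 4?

7

At early start, day 4 has: A, C, E.
Demand: 1 + 2 + 4 = 7.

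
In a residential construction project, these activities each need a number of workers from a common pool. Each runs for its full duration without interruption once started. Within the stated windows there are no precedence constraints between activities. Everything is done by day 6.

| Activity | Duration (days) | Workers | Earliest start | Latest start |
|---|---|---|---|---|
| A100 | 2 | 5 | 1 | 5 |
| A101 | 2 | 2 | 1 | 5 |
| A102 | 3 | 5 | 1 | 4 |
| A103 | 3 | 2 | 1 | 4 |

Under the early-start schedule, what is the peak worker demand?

14

Early-start schedule: A100@1, A101@1, A102@1, A103@1.
Load per day: day 1: 14, day 2: 14, day 3: 7, day 4: 0, day 5: 0, day 6: 0.
Peak is 14.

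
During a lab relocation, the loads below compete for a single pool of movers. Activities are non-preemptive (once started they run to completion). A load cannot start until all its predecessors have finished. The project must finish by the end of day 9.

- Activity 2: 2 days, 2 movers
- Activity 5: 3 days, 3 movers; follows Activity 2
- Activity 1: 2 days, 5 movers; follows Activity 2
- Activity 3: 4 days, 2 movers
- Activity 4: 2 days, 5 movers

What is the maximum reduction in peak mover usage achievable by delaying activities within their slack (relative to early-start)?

Early-start peak: d1:9  d2:9  d3:10  d4:10  d5:3  d6:0  d7:0  d8:0  d9:0 ⇒ 10.
Leveled (Activity 2@1, Activity 5@3, Activity 1@6, Activity 3@1, Activity 4@8): d1:4  d2:4  d3:5  d4:5  d5:3  d6:5  d7:5  d8:5  d9:5 ⇒ 5.
Reduction 10 − 5 = 5.

5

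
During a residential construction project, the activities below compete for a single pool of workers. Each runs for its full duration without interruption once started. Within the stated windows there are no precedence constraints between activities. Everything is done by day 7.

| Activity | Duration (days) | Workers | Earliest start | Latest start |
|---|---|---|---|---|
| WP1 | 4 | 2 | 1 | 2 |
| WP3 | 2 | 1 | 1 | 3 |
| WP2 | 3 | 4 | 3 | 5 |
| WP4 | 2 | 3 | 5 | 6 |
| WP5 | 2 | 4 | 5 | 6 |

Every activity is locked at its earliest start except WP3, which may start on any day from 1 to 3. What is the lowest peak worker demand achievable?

WP3@1: d1:3  d2:3  d3:6  d4:6  d5:11  d6:7  d7:0 → peak 11
WP3@2: d1:2  d2:3  d3:7  d4:6  d5:11  d6:7  d7:0 → peak 11
WP3@3: d1:2  d2:2  d3:7  d4:7  d5:11  d6:7  d7:0 → peak 11
Best is WP3@1, peak 11.

11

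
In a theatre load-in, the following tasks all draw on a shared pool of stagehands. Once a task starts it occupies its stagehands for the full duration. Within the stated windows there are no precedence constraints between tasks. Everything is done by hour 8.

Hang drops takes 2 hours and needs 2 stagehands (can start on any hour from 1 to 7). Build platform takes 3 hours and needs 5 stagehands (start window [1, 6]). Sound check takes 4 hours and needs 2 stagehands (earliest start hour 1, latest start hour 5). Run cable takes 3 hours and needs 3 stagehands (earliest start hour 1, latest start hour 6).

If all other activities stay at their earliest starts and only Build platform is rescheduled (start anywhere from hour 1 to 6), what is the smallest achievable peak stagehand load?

Build platform@1: h1:12  h2:12  h3:10  h4:2  h5:0  h6:0  h7:0  h8:0 → peak 12
Build platform@2: h1:7  h2:12  h3:10  h4:7  h5:0  h6:0  h7:0  h8:0 → peak 12
Build platform@3: h1:7  h2:7  h3:10  h4:7  h5:5  h6:0  h7:0  h8:0 → peak 10
Build platform@4: h1:7  h2:7  h3:5  h4:7  h5:5  h6:5  h7:0  h8:0 → peak 7
Build platform@5: h1:7  h2:7  h3:5  h4:2  h5:5  h6:5  h7:5  h8:0 → peak 7
Build platform@6: h1:7  h2:7  h3:5  h4:2  h5:0  h6:5  h7:5  h8:5 → peak 7
Best is Build platform@4, peak 7.

7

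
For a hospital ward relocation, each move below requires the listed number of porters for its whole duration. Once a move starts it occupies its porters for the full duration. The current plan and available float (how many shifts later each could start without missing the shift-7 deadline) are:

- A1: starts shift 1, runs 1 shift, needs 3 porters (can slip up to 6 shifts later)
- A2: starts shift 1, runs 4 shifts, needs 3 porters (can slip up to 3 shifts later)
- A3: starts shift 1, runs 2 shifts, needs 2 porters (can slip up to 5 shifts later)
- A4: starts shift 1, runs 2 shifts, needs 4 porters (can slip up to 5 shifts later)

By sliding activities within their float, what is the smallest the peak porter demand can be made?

5

Early-start (A1@1, A2@1, A3@1, A4@1) gives peak 12: s1:12  s2:9  s3:3  s4:3  s5:0  s6:0  s7:0.
Shift A2→2, A4→6.
Schedule A1@1, A2@2, A3@1, A4@6: s1:5  s2:5  s3:3  s4:3  s5:3  s6:4  s7:4 — peak 5.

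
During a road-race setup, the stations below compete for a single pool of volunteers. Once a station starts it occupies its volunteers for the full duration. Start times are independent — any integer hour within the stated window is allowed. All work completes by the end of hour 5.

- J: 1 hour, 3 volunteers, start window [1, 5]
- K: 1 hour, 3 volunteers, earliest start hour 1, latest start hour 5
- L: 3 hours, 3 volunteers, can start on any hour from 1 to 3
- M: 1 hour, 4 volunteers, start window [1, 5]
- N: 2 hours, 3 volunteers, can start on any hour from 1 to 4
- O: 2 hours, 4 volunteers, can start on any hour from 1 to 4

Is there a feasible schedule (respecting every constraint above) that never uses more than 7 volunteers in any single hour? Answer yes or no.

yes

Schedule J@1, K@1, L@2, M@5, N@4, O@2: h1:6  h2:7  h3:7  h4:6  h5:7 — peak 7 ≤ 7.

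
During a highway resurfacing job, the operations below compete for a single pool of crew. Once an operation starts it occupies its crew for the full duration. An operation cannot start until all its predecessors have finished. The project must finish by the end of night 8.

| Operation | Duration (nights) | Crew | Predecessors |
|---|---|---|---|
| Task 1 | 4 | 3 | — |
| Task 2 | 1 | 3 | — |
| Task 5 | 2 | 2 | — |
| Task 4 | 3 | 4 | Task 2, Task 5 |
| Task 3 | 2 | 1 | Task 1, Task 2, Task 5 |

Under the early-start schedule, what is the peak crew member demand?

Early-start schedule: Task 1@1, Task 2@1, Task 5@1, Task 4@3, Task 3@5.
Load per night: night 1: 8, night 2: 5, night 3: 7, night 4: 7, night 5: 5, night 6: 1, night 7: 0, night 8: 0.
Peak is 8.

8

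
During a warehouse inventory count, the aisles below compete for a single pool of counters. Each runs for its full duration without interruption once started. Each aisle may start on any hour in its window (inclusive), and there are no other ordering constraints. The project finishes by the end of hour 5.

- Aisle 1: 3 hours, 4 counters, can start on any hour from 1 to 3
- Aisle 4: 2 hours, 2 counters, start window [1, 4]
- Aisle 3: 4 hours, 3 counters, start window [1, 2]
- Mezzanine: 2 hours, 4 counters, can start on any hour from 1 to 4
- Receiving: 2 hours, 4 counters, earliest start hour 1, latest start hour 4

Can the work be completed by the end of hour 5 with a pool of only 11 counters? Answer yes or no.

yes

Schedule Aisle 1@1, Aisle 4@1, Aisle 3@1, Mezzanine@3, Receiving@4: h1:9  h2:9  h3:11  h4:11  h5:4 — peak 11 ≤ 11.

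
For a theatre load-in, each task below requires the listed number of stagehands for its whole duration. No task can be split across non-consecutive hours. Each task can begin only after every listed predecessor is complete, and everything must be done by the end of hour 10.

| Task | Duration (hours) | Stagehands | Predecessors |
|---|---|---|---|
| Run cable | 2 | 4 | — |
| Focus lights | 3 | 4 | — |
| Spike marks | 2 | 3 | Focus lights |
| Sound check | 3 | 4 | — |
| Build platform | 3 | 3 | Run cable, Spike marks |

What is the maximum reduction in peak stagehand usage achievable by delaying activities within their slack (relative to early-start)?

Early-start peak: h1:12  h2:12  h3:8  h4:3  h5:3  h6:3  h7:3  h8:3  h9:0  h10:0 ⇒ 12.
Leveled (Run cable@1, Focus lights@3, Spike marks@6, Sound check@6, Build platform@8): h1:4  h2:4  h3:4  h4:4  h5:4  h6:7  h7:7  h8:7  h9:3  h10:3 ⇒ 7.
Reduction 12 − 7 = 5.

5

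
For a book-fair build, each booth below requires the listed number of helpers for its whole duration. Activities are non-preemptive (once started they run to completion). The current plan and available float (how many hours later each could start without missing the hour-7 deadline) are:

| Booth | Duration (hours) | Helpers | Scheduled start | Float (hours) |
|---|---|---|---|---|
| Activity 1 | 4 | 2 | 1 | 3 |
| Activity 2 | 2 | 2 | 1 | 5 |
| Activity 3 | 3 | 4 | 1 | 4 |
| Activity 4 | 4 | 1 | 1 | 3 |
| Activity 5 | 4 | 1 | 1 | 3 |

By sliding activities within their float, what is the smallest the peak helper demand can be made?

5

Early-start (Activity 1@1, Activity 2@1, Activity 3@1, Activity 4@1, Activity 5@1) gives peak 10: h1:10  h2:10  h3:8  h4:4  h5:0  h6:0  h7:0.
Shift Activity 3→5, Activity 5→3.
Schedule Activity 1@1, Activity 2@1, Activity 3@5, Activity 4@1, Activity 5@3: h1:5  h2:5  h3:4  h4:4  h5:5  h6:5  h7:4 — peak 5.
Total helper-hours = 32 over 7 hours ⇒ peak ≥ ⌈32/7⌉ = 5, so 5 is optimal.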